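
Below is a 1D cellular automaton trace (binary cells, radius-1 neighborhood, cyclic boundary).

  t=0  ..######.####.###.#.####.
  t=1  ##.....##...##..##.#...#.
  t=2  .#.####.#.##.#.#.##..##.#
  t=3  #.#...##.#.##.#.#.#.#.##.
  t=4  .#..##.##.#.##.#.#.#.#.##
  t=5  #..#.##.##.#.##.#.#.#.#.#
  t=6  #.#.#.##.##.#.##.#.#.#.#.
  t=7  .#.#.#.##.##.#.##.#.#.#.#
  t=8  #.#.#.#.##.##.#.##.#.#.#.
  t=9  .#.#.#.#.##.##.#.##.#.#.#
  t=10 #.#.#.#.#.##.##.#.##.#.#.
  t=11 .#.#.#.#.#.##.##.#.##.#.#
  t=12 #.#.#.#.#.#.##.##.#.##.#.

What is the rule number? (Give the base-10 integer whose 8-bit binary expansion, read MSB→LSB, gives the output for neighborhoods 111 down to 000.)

  ### -> .   bit 7 = 0  t=0,i=3
  ##. -> #   bit 6 = 1  t=0,i=7
  #.# -> #   bit 5 = 1  t=0,i=8
  #.. -> .   bit 4 = 0  t=0,i=24
  .## -> .   bit 3 = 0  t=0,i=2
  .#. -> .   bit 2 = 0  t=0,i=18
  ..# -> #   bit 1 = 1  t=0,i=1
  ... -> #   bit 0 = 1  t=0,i=0
  bits 01100011 = 99

99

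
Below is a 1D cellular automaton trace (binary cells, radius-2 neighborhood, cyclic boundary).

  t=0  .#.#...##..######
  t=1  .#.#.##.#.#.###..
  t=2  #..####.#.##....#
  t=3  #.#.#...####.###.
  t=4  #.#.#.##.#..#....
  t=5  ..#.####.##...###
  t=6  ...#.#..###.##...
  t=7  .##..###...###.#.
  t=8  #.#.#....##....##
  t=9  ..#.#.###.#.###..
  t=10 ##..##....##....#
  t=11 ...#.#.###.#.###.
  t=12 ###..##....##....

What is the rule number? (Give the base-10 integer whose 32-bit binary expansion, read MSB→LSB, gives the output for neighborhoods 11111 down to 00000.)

2289809934

  [31] ##### => #  t=0,i=13
  [30] ####. => .  t=0,i=15
  [29] ###.# => .  t=0,i=16
  [28] ###.. => .  t=1,i=14
  [27] ##.## => #  t=3,i=12
  [26] ##.#. => .  t=0,i=0
  [25] ##..# => .  t=0,i=9
  [24] ##... => .  t=1,i=15
  [23] #.### => .  t=1,i=12
  [22] #.##. => #  t=1,i=5
  [21] #.#.# => #  t=0,i=1
  [20] #.#.. => #  t=0,i=3
  [19] #..## => #  t=0,i=10
  [18] #..#. => .  t=4,i=11
  [17] #...# => #  t=0,i=5
  [16] #.... => #  t=2,i=13
  [15] .#### => #  t=0,i=12
  [14] .###. => .  t=1,i=13
  [13] .##.# => #  t=1,i=6
  [12] .##.. => #  t=0,i=8
  [11] .#.## => #  t=1,i=4
  [10] .#.#. => .  t=0,i=2
  [9] .#..# => #  t=4,i=10
  [8] .#... => .  t=0,i=4
  [7] ..### => .  t=0,i=11
  [6] ..##. => .  t=0,i=7
  [5] ..#.# => .  t=1,i=1
  [4] ..#.. => .  t=4,i=12
  [3] ...## => #  t=0,i=6
  [2] ...#. => #  t=1,i=0
  [1] ....# => #  t=2,i=14
  [0] ..... => .  t=6,i=0
  bits 10001000011110111011101000001110 = 2289809934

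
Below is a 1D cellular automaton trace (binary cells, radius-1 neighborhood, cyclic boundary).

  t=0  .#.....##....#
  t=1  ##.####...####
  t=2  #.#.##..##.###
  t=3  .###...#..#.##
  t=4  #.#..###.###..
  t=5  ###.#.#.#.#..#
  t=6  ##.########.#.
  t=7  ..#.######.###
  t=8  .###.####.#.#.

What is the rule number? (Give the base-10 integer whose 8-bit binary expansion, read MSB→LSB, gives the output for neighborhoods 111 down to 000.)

167

  ### -> #   bit 7 = 1  t=1,i=0
  ##. -> .   bit 6 = 0  t=0,i=8
  #.# -> #   bit 5 = 1  t=0,i=0
  #.. -> .   bit 4 = 0  t=0,i=2
  .## -> .   bit 3 = 0  t=0,i=7
  .#. -> #   bit 2 = 1  t=0,i=1
  ..# -> #   bit 1 = 1  t=0,i=6
  ... -> #   bit 0 = 1  t=0,i=3
  bits 10100111 = 167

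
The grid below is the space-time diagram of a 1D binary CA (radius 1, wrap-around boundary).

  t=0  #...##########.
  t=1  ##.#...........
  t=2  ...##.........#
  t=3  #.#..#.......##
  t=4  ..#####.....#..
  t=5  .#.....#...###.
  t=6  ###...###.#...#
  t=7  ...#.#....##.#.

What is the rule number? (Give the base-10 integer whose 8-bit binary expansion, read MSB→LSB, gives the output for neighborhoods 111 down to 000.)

  nb ###: next=.  (t=0,i=5, bit7=0)
  nb ##.: next=.  (t=0,i=13, bit6=0)
  nb #.#: next=.  (t=0,i=14, bit5=0)
  nb #..: next=#  (t=0,i=1, bit4=1)
  nb .##: next=.  (t=0,i=4, bit3=0)
  nb .#.: next=#  (t=0,i=0, bit2=1)
  nb ..#: next=#  (t=0,i=3, bit1=1)
  nb ...: next=.  (t=0,i=2, bit0=0)
  bits 00010110 = 22

22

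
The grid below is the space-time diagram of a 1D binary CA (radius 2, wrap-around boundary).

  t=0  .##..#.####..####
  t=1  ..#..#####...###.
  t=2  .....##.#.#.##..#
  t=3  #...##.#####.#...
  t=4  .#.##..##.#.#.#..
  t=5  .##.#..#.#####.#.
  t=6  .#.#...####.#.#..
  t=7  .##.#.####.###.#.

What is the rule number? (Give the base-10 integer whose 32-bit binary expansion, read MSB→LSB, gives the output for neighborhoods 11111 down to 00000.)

  #####|.  b31=0 t=1,i=7
  ####.|#  b30=1 t=0,i=9
  ###.#|.  b29=0 t=0,i=16
  ###..|.  b28=0 t=0,i=10
  ##.##|.  b27=0 t=0,i=0
  ##.#.|#  b26=1 t=2,i=7
  ##..#|.  b25=0 t=0,i=3
  ##...|#  b24=1 t=1,i=10
  #.###|#  b23=1 t=0,i=7
  #.##.|.  b22=0 t=0,i=1
  #.#.#|#  b21=1 t=2,i=8
  #.#..|.  b20=0 t=3,i=13
  #..##|.  b19=0 t=0,i=12
  #..#.|.  b18=0 t=0,i=4
  #...#|.  b17=0 t=1,i=0
  #....|.  b16=0 t=2,i=1
  .####|#  b15=1 t=0,i=8
  .###.|.  b14=0 t=1,i=14
  .##.#|.  b13=0 t=2,i=6
  .##..|#  b12=1 t=0,i=2
  .#.##|#  b11=1 t=0,i=6
  .#.#.|#  b10=1 t=2,i=9
  .#..#|.  b9=0 t=1,i=3
  .#...|#  b8=1 t=2,i=0
  ..###|#  b7=1 t=0,i=13
  ..##.|#  b6=1 t=2,i=5
  ..#.#|#  b5=1 t=0,i=5
  ..#..|.  b4=0 t=1,i=2
  ...##|#  b3=1 t=1,i=12
  ...#.|.  b2=0 t=1,i=1
  ....#|.  b1=0 t=2,i=3
  .....|.  b0=0 t=2,i=2
  bits 01000101101000001001110111101000 = 1168154088

1168154088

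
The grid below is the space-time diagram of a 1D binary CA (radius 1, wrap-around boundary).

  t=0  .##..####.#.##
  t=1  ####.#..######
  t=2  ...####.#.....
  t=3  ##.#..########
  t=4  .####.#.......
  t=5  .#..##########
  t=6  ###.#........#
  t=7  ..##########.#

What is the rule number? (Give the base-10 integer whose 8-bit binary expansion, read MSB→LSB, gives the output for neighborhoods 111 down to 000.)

125

  nb ###: next=.  (t=0,i=6, bit7=0)
  nb ##.: next=#  (t=0,i=2, bit6=1)
  nb #.#: next=#  (t=0,i=0, bit5=1)
  nb #..: next=#  (t=0,i=3, bit4=1)
  nb .##: next=#  (t=0,i=1, bit3=1)
  nb .#.: next=#  (t=0,i=10, bit2=1)
  nb ..#: next=.  (t=0,i=4, bit1=0)
  nb ...: next=#  (t=2,i=0, bit0=1)
  bits 01111101 = 125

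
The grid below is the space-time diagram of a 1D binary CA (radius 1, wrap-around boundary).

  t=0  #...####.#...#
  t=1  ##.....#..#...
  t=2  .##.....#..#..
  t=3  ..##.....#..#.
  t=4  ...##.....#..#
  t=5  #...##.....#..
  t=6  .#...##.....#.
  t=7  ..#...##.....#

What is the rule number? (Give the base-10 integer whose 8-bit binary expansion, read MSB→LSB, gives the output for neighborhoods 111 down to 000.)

80

  ### -> .   bit 7 = 0  t=0,i=5
  ##. -> #   bit 6 = 1  t=0,i=0
  #.# -> .   bit 5 = 0  t=0,i=8
  #.. -> #   bit 4 = 1  t=0,i=1
  .## -> .   bit 3 = 0  t=0,i=4
  .#. -> .   bit 2 = 0  t=0,i=9
  ..# -> .   bit 1 = 0  t=0,i=3
  ... -> .   bit 0 = 0  t=0,i=2
  bits 01010000 = 80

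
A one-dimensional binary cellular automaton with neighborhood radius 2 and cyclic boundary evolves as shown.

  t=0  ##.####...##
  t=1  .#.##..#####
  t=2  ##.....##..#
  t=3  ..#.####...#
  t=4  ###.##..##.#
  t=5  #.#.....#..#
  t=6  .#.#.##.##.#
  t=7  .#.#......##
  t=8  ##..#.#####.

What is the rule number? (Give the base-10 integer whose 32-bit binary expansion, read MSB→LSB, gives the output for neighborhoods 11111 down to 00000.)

  [31] ##### => .  t=1,i=9
  [30] ####. => .  t=0,i=0
  [29] ###.# => #  t=0,i=1
  [28] ###.. => .  t=0,i=6
  [27] ##.## => .  t=0,i=2
  [26] ##.#. => #  t=1,i=0
  [25] ##..# => .  t=1,i=5
  [24] ##... => #  t=0,i=7
  [23] #.### => #  t=0,i=3
  [22] #.##. => .  t=1,i=3
  [21] #.#.# => #  t=1,i=1
  [20] #.#.. => .  t=5,i=2
  [19] #..## => .  t=1,i=6
  [18] #..#. => #  t=3,i=1
  [17] #...# => #  t=0,i=8
  [16] #.... => .  t=2,i=3
  [15] .#### => #  t=0,i=4
  [14] .###. => .  t=2,i=0
  [13] .##.# => .  t=4,i=9
  [12] .##.. => .  t=1,i=4
  [11] .#.## => .  t=1,i=2
  [10] .#.#. => .  t=6,i=0
  [9] .#..# => #  t=3,i=0
  [8] .#... => #  t=5,i=3
  [7] ..### => #  t=0,i=10
  [6] ..##. => #  t=2,i=7
  [5] ..#.# => #  t=3,i=2
  [4] ..#.. => #  t=3,i=11
  [3] ...## => #  t=0,i=9
  [2] ...#. => .  t=3,i=10
  [1] ....# => #  t=2,i=5
  [0] ..... => #  t=2,i=4
  bits 00100101101001101000001111111011 = 631669755

631669755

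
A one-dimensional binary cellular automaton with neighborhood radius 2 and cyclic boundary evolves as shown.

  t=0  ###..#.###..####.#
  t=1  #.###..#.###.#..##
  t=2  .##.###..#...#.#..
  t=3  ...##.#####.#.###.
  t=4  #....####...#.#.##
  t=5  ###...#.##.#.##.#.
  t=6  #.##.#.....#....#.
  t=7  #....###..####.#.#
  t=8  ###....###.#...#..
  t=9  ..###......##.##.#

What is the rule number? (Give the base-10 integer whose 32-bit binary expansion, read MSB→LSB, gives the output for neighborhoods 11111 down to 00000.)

  nb #####: next=#  (t=3,i=8, bit31=1)
  nb ####.: next=.  (t=0,i=1, bit30=0)
  nb ###.#: next=.  (t=0,i=15, bit29=0)
  nb ###..: next=#  (t=0,i=2, bit28=1)
  nb ##.##: next=#  (t=0,i=16, bit27=1)
  nb ##.#.: next=.  (t=1,i=12, bit26=0)
  nb ##..#: next=#  (t=0,i=3, bit25=1)
  nb ##...: next=#  (t=3,i=17, bit24=1)
  nb #.###: next=#  (t=0,i=7, bit23=1)
  nb #.##.: next=.  (t=5,i=8, bit22=0)
  nb #.#.#: next=#  (t=3,i=12, bit21=1)
  nb #.#..: next=#  (t=1,i=13, bit20=1)
  nb #..##: next=#  (t=0,i=11, bit19=1)
  nb #..#.: next=#  (t=0,i=4, bit18=1)
  nb #...#: next=.  (t=2,i=11, bit17=0)
  nb #....: next=#  (t=3,i=0, bit16=1)
  nb .####: next=#  (t=0,i=0, bit15=1)
  nb .###.: next=.  (t=0,i=8, bit14=0)
  nb .##.#: next=.  (t=2,i=2, bit13=0)
  nb .##..: next=#  (t=7,i=0, bit12=1)
  nb .#.##: next=.  (t=0,i=6, bit11=0)
  nb .#.#.: next=#  (t=2,i=14, bit10=1)
  nb .#..#: next=.  (t=1,i=14, bit9=0)
  nb .#...: next=#  (t=2,i=10, bit8=1)
  nb ..###: next=.  (t=0,i=12, bit7=0)
  nb ..##.: next=.  (t=2,i=1, bit6=0)
  nb ..#.#: next=.  (t=0,i=5, bit5=0)
  nb ..#..: next=#  (t=2,i=9, bit4=1)
  nb ...##: next=.  (t=2,i=0, bit3=0)
  nb ...#.: next=#  (t=2,i=12, bit2=1)
  nb ....#: next=.  (t=3,i=1, bit1=0)
  nb .....: next=.  (t=6,i=8, bit0=0)
  bits 10011011101111011001010100010100 = 2612892948

2612892948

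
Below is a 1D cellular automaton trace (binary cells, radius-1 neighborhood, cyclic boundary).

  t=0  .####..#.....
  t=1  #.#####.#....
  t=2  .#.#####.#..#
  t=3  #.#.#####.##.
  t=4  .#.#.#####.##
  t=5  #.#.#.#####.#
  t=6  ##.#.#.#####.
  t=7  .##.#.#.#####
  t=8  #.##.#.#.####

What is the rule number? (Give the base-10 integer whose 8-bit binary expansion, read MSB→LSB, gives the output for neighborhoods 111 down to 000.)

242

  [7] ### => #  t=0,i=2
  [6] ##. => #  t=0,i=4
  [5] #.# => #  t=1,i=1
  [4] #.. => #  t=0,i=5
  [3] .## => .  t=0,i=1
  [2] .#. => .  t=0,i=7
  [1] ..# => #  t=0,i=0
  [0] ... => .  t=0,i=9
  bits 11110010 = 242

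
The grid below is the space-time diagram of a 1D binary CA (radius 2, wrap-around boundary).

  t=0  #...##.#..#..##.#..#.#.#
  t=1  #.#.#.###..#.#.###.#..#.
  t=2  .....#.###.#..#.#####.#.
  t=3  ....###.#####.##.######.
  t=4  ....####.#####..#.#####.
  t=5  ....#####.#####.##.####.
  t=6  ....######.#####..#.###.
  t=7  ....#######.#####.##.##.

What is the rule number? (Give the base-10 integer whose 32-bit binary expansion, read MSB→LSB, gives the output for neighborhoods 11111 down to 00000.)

4262648548

  [31] ##### => #  t=2,i=18
  [30] ####. => #  t=2,i=19
  [29] ###.# => #  t=1,i=17
  [28] ###.. => #  t=1,i=8
  [27] ##.## => #  t=3,i=7
  [26] ##.#. => #  t=0,i=6
  [25] ##..# => #  t=1,i=9
  [24] ##... => .  t=0,i=1
  [23] #.### => .  t=1,i=6
  [22] #.##. => .  t=0,i=23
  [21] #.#.# => .  t=0,i=21
  [20] #.#.. => #  t=0,i=7
  [19] #..## => .  t=0,i=12
  [18] #..#. => .  t=0,i=9
  [17] #...# => #  t=0,i=2
  [16] #.... => .  t=2,i=0
  [15] .#### => #  t=2,i=17
  [14] .###. => #  t=1,i=7
  [13] .##.# => .  t=0,i=5
  [12] .##.. => #  t=0,i=0
  [11] .#.## => #  t=0,i=22
  [10] .#.#. => .  t=0,i=20
  [9] .#..# => #  t=0,i=8
  [8] .#... => .  t=2,i=23
  [7] ..### => #  t=3,i=4
  [6] ..##. => #  t=0,i=4
  [5] ..#.# => #  t=0,i=19
  [4] ..#.. => .  t=0,i=10
  [3] ...## => .  t=0,i=3
  [2] ...#. => #  t=2,i=4
  [1] ....# => .  t=2,i=3
  [0] ..... => .  t=2,i=1
  bits 11111110000100101101101011100100 = 4262648548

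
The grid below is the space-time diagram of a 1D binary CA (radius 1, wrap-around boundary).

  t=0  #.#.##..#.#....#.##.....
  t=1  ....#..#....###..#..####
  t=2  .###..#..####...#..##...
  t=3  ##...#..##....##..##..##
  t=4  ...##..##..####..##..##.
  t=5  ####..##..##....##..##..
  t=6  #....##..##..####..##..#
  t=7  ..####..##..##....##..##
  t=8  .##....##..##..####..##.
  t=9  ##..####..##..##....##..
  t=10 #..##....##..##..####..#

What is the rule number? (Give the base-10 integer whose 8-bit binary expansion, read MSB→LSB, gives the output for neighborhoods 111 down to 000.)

11

  ### -> .   bit 7 = 0  t=1,i=13
  ##. -> .   bit 6 = 0  t=0,i=5
  #.# -> .   bit 5 = 0  t=0,i=1
  #.. -> .   bit 4 = 0  t=0,i=6
  .## -> #   bit 3 = 1  t=0,i=4
  .#. -> .   bit 2 = 0  t=0,i=0
  ..# -> #   bit 1 = 1  t=0,i=7
  ... -> #   bit 0 = 1  t=0,i=12
  bits 00001011 = 11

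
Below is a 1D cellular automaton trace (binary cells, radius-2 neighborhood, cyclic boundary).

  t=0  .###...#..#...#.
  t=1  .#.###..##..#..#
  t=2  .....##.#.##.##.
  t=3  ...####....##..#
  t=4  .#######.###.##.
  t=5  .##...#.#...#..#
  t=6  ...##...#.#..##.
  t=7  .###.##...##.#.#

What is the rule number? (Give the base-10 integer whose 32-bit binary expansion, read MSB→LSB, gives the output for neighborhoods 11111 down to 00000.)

  #####|.  b31=0 t=4,i=3
  ####.|#  b30=1 t=3,i=5
  ###.#|.  b29=0 t=4,i=7
  ###..|#  b28=1 t=0,i=3
  ##.##|#  b27=1 t=2,i=12
  ##.#.|.  b26=0 t=2,i=7
  ##..#|#  b25=1 t=1,i=6
  ##...|#  b24=1 t=0,i=4
  #.###|.  b23=0 t=1,i=3
  #.##.|.  b22=0 t=2,i=10
  #.#.#|.  b21=0 t=1,i=1
  #.#..|#  b20=1 t=5,i=8
  #..##|.  b19=0 t=0,i=0
  #..#.|#  b18=1 t=0,i=9
  #...#|#  b17=1 t=0,i=5
  #....|.  b16=0 t=2,i=0
  .####|#  b15=1 t=3,i=4
  .###.|.  b14=0 t=0,i=2
  .##.#|#  b13=1 t=2,i=6
  .##..|.  b12=0 t=1,i=9
  .#.##|.  b11=0 t=1,i=2
  .#.#.|.  b10=0 t=1,i=0
  .#..#|#  b9=1 t=0,i=8
  .#...|.  b8=0 t=0,i=11
  ..###|#  b7=1 t=0,i=1
  ..##.|#  b6=1 t=1,i=8
  ..#.#|.  b5=0 t=1,i=15
  ..#..|.  b4=0 t=0,i=7
  ...##|#  b3=1 t=2,i=4
  ...#.|.  b2=0 t=0,i=6
  ....#|#  b1=1 t=2,i=3
  .....|.  b0=0 t=2,i=1
  bits 01011011000101101010001011001010 = 1528210122

1528210122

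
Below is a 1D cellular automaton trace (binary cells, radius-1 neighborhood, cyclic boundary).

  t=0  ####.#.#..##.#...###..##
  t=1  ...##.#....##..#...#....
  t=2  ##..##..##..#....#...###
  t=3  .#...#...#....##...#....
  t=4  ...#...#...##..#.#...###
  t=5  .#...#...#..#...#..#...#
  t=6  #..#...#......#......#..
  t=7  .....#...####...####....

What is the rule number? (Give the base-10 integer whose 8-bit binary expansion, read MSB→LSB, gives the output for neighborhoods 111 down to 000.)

97

  ### -> .   bit 7 = 0  t=0,i=0
  ##. -> #   bit 6 = 1  t=0,i=3
  #.# -> #   bit 5 = 1  t=0,i=4
  #.. -> .   bit 4 = 0  t=0,i=8
  .## -> .   bit 3 = 0  t=0,i=10
  .#. -> .   bit 2 = 0  t=0,i=5
  ..# -> .   bit 1 = 0  t=0,i=9
  ... -> #   bit 0 = 1  t=0,i=15
  bits 01100001 = 97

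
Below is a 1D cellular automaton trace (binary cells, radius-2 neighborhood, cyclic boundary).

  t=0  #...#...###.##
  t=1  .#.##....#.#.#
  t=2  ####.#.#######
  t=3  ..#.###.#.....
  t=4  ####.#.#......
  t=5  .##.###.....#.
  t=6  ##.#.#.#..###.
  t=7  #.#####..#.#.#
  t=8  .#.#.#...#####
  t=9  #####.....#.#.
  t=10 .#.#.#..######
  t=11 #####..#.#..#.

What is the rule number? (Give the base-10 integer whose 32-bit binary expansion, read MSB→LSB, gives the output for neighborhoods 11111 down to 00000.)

1298713718

  #####|.  b31=0 t=2,i=0
  ####.|#  b30=1 t=2,i=2
  ###.#|.  b29=0 t=0,i=10
  ###..|.  b28=0 t=0,i=0
  ##.##|#  b27=1 t=0,i=11
  ##.#.|#  b26=1 t=2,i=4
  ##..#|.  b25=0 t=7,i=7
  ##...|#  b24=1 t=0,i=1
  #.###|.  b23=0 t=0,i=12
  #.##.|#  b22=1 t=1,i=3
  #.#.#|#  b21=1 t=1,i=1
  #.#..|.  b20=0 t=3,i=8
  #..##|#  b19=1 t=5,i=0
  #..#.|.  b18=0 t=7,i=8
  #...#|.  b17=0 t=0,i=2
  #....|.  b16=0 t=1,i=6
  .####|#  b15=1 t=2,i=8
  .###.|#  b14=1 t=0,i=9
  .##.#|.  b13=0 t=5,i=2
  .##..|.  b12=0 t=1,i=4
  .#.##|#  b11=1 t=1,i=2
  .#.#.|#  b10=1 t=1,i=0
  .#..#|.  b9=0 t=5,i=13
  .#...|.  b8=0 t=0,i=5
  ..###|.  b7=0 t=0,i=8
  ..##.|#  b6=1 t=5,i=1
  ..#.#|#  b5=1 t=1,i=9
  ..#..|#  b4=1 t=0,i=4
  ...##|.  b3=0 t=0,i=7
  ...#.|#  b2=1 t=0,i=3
  ....#|#  b1=1 t=1,i=7
  .....|.  b0=0 t=3,i=11
  bits 01001101011010001100110001110110 = 1298713718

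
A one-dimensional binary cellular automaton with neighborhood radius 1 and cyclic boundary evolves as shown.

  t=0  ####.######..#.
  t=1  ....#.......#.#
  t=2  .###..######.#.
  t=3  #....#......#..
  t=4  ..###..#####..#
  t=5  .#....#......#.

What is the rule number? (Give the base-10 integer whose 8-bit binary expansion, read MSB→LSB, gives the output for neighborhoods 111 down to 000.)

35

  ###|.  b7=0 t=0,i=1
  ##.|.  b6=0 t=0,i=3
  #.#|#  b5=1 t=0,i=4
  #..|.  b4=0 t=0,i=11
  .##|.  b3=0 t=0,i=0
  .#.|.  b2=0 t=0,i=13
  ..#|#  b1=1 t=0,i=12
  ...|#  b0=1 t=1,i=1
  bits 00100011 = 35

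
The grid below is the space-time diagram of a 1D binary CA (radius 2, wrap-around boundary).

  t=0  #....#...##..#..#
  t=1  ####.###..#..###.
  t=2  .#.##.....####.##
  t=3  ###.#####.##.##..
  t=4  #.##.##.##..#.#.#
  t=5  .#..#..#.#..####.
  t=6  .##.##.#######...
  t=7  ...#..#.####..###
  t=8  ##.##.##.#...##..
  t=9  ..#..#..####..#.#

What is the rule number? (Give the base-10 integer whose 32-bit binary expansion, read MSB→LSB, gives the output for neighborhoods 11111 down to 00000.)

2906365875

  [31] ##### => #  t=3,i=6
  [30] ####. => .  t=1,i=2
  [29] ###.# => #  t=1,i=3
  [28] ###.. => .  t=1,i=7
  [27] ##.## => #  t=1,i=4
  [26] ##.#. => #  t=2,i=0
  [25] ##..# => .  t=0,i=11
  [24] ##... => #  t=0,i=1
  [23] #.### => .  t=1,i=0
  [22] #.##. => .  t=2,i=3
  [21] #.#.# => #  t=2,i=1
  [20] #.#.. => #  t=5,i=9
  [19] #..## => #  t=0,i=15
  [18] #..#. => .  t=0,i=12
  [17] #...# => #  t=0,i=7
  [16] #.... => #  t=0,i=2
  [15] .#### => #  t=1,i=1
  [14] .###. => .  t=1,i=6
  [13] .##.# => .  t=2,i=16
  [12] .##.. => #  t=0,i=0
  [11] .#.## => #  t=2,i=2
  [10] .#.#. => #  t=4,i=13
  [9] .#..# => #  t=0,i=14
  [8] .#... => #  t=0,i=6
  [7] ..### => #  t=1,i=13
  [6] ..##. => .  t=0,i=9
  [5] ..#.# => #  t=4,i=12
  [4] ..#.. => #  t=0,i=5
  [3] ...## => .  t=0,i=8
  [2] ...#. => .  t=0,i=4
  [1] ....# => #  t=0,i=3
  [0] ..... => #  t=2,i=7
  bits 10101101001110111001111110110011 = 2906365875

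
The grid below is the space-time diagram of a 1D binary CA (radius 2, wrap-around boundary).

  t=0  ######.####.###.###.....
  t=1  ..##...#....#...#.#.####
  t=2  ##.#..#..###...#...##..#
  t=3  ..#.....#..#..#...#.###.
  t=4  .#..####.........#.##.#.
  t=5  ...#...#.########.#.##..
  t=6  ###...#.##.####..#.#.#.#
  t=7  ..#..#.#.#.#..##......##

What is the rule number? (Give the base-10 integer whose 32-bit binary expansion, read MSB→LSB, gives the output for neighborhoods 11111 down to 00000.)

2525575183

  #####|#  b31=1 t=0,i=2
  ####.|.  b30=0 t=0,i=4
  ###.#|.  b29=0 t=0,i=5
  ###..|#  b28=1 t=0,i=18
  ##.##|.  b27=0 t=0,i=6
  ##.#.|#  b26=1 t=2,i=2
  ##..#|#  b25=1 t=1,i=0
  ##...|.  b24=0 t=0,i=19
  #.###|#  b23=1 t=0,i=7
  #.##.|.  b22=0 t=4,i=19
  #.#.#|.  b21=0 t=1,i=18
  #.#..|.  b20=0 t=2,i=3
  #..##|#  b19=1 t=1,i=1
  #..#.|.  b18=0 t=2,i=5
  #...#|.  b17=0 t=1,i=5
  #....|#  b16=1 t=0,i=20
  .####|.  b15=0 t=0,i=1
  .###.|.  b14=0 t=0,i=13
  .##.#|#  b13=1 t=4,i=20
  .##..|#  b12=1 t=1,i=3
  .#.##|#  b11=1 t=1,i=19
  .#.#.|.  b10=0 t=1,i=17
  .#..#|.  b9=0 t=2,i=4
  .#...|.  b8=0 t=1,i=8
  ..###|.  b7=0 t=0,i=0
  ..##.|.  b6=0 t=1,i=2
  ..#.#|.  b5=0 t=1,i=16
  ..#..|.  b4=0 t=1,i=7
  ...##|#  b3=1 t=0,i=23
  ...#.|#  b2=1 t=1,i=6
  ....#|#  b1=1 t=0,i=22
  .....|#  b0=1 t=0,i=21
  bits 10010110100010010011100000001111 = 2525575183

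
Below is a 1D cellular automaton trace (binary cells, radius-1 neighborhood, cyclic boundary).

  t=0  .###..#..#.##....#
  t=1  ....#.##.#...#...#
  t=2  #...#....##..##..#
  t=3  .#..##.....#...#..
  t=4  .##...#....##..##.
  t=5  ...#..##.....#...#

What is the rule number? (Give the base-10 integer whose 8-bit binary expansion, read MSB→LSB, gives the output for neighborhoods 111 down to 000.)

20

  [7] ### => .  t=0,i=2
  [6] ##. => .  t=0,i=3
  [5] #.# => .  t=0,i=0
  [4] #.. => #  t=0,i=4
  [3] .## => .  t=0,i=1
  [2] .#. => #  t=0,i=6
  [1] ..# => .  t=0,i=5
  [0] ... => .  t=0,i=14
  bits 00010100 = 20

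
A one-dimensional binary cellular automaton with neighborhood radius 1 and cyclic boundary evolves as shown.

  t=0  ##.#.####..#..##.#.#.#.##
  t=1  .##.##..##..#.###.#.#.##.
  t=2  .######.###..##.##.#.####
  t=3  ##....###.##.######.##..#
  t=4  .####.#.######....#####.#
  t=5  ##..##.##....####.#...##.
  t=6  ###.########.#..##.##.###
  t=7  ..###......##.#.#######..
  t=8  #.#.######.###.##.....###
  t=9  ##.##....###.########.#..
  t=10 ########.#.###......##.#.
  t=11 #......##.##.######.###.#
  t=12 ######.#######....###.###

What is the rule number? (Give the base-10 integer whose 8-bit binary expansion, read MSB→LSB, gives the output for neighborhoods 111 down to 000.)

121

  nb ###: next=.  (t=0,i=0, bit7=0)
  nb ##.: next=#  (t=0,i=1, bit6=1)
  nb #.#: next=#  (t=0,i=2, bit5=1)
  nb #..: next=#  (t=0,i=9, bit4=1)
  nb .##: next=#  (t=0,i=5, bit3=1)
  nb .#.: next=.  (t=0,i=3, bit2=0)
  nb ..#: next=.  (t=0,i=10, bit1=0)
  nb ...: next=#  (t=3,i=3, bit0=1)
  bits 01111001 = 121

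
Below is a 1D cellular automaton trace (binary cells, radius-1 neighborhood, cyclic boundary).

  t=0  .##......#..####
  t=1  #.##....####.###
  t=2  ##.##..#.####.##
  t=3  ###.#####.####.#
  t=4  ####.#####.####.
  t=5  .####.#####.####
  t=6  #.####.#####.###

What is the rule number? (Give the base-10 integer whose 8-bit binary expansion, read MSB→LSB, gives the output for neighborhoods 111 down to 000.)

  [7] ### => #  t=0,i=13
  [6] ##. => #  t=0,i=2
  [5] #.# => #  t=0,i=0
  [4] #.. => #  t=0,i=3
  [3] .## => .  t=0,i=1
  [2] .#. => #  t=0,i=9
  [1] ..# => #  t=0,i=8
  [0] ... => .  t=0,i=4
  bits 11110110 = 246

246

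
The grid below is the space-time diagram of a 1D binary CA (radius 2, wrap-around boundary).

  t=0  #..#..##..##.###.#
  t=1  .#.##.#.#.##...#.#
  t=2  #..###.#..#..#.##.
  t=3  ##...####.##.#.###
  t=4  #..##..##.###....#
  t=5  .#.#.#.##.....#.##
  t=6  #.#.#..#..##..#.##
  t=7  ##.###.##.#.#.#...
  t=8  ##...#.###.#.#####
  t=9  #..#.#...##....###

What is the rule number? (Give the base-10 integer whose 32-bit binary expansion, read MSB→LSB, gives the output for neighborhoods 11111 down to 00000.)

3864209273

  ##### -> #   bit 31 = 1  t=3,i=17
  ####. -> #   bit 30 = 1  t=3,i=0
  ###.# -> #   bit 29 = 1  t=0,i=15
  ###.. -> .   bit 28 = 0  t=3,i=1
  ##.## -> .   bit 27 = 0  t=0,i=12
  ##.#. -> #   bit 26 = 1  t=1,i=5
  ##..# -> #   bit 25 = 1  t=0,i=1
  ##... -> .   bit 24 = 0  t=1,i=12
  #.### -> .   bit 23 = 0  t=0,i=13
  #.##. -> #   bit 22 = 1  t=0,i=17
  #.#.# -> .   bit 21 = 0  t=1,i=1
  #.#.. -> #   bit 20 = 1  t=2,i=0
  #..## -> .   bit 19 = 0  t=0,i=5
  #..#. -> .   bit 18 = 0  t=0,i=2
  #...# -> #   bit 17 = 1  t=1,i=13
  #.... -> #   bit 16 = 1  t=4,i=14
  .#### -> .   bit 15 = 0  t=3,i=6
  .###. -> .   bit 14 = 0  t=0,i=14
  .##.# -> #   bit 13 = 1  t=0,i=11
  .##.. -> .   bit 12 = 0  t=0,i=0
  .#.## -> .   bit 11 = 0  t=1,i=2
  .#.#. -> #   bit 10 = 1  t=1,i=0
  .#..# -> #   bit 9 = 1  t=0,i=4
  .#... -> #   bit 8 = 1  t=7,i=15
  ..### -> .   bit 7 = 0  t=2,i=3
  ..##. -> #   bit 6 = 1  t=0,i=6
  ..#.# -> #   bit 5 = 1  t=1,i=15
  ..#.. -> #   bit 4 = 1  t=0,i=3
  ...## -> #   bit 3 = 1  t=3,i=4
  ...#. -> .   bit 2 = 0  t=1,i=14
  ....# -> .   bit 1 = 0  t=4,i=15
  ..... -> #   bit 0 = 1  t=5,i=11
  bits 11100110010100110010011101111001 = 3864209273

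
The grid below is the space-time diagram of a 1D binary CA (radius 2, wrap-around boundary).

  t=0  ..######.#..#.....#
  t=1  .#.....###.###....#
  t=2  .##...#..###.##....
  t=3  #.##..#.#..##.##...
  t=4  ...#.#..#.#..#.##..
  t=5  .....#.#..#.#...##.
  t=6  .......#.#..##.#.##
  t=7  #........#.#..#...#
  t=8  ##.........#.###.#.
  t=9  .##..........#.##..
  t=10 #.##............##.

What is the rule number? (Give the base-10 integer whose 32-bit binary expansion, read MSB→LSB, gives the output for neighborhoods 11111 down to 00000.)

  nb #####: next=.  (t=0,i=4, bit31=0)
  nb ####.: next=.  (t=0,i=6, bit30=0)
  nb ###.#: next=#  (t=0,i=7, bit29=1)
  nb ###..: next=#  (t=1,i=13, bit28=1)
  nb ##.##: next=#  (t=1,i=10, bit27=1)
  nb ##.#.: next=#  (t=0,i=8, bit26=1)
  nb ##..#: next=.  (t=3,i=4, bit25=0)
  nb ##...: next=#  (t=1,i=14, bit24=1)
  nb #.###: next=#  (t=1,i=11, bit23=1)
  nb #.##.: next=.  (t=2,i=13, bit22=0)
  nb #.#.#: next=.  (t=6,i=15, bit21=0)
  nb #.#..: next=#  (t=0,i=9, bit20=1)
  nb #..##: next=#  (t=0,i=1, bit19=1)
  nb #..#.: next=#  (t=0,i=11, bit18=1)
  nb #...#: next=.  (t=2,i=4, bit17=0)
  nb #....: next=.  (t=0,i=14, bit16=0)
  nb .####: next=.  (t=0,i=3, bit15=0)
  nb .###.: next=.  (t=1,i=8, bit14=0)
  nb .##.#: next=.  (t=3,i=12, bit13=0)
  nb .##..: next=#  (t=2,i=2, bit12=1)
  nb .#.##: next=.  (t=3,i=1, bit11=0)
  nb .#.#.: next=.  (t=1,i=0, bit10=0)
  nb .#..#: next=.  (t=0,i=0, bit9=0)
  nb .#...: next=#  (t=0,i=13, bit8=1)
  nb ..###: next=.  (t=0,i=2, bit7=0)
  nb ..##.: next=.  (t=2,i=1, bit6=0)
  nb ..#.#: next=.  (t=1,i=18, bit5=0)
  nb ..#..: next=#  (t=0,i=12, bit4=1)
  nb ...##: next=#  (t=1,i=6, bit3=1)
  nb ...#.: next=.  (t=0,i=17, bit2=0)
  nb ....#: next=.  (t=0,i=16, bit1=0)
  nb .....: next=.  (t=0,i=15, bit0=0)
  bits 00111101100111000001000100011000 = 1033638168

1033638168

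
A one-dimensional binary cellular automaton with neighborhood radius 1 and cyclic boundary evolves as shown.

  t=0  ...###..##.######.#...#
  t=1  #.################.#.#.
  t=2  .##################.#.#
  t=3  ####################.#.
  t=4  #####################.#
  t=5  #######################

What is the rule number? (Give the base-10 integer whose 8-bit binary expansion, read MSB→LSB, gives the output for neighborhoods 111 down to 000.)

  [7] ### => #  t=0,i=4
  [6] ##. => #  t=0,i=5
  [5] #.# => #  t=0,i=10
  [4] #.. => #  t=0,i=0
  [3] .## => #  t=0,i=3
  [2] .#. => .  t=0,i=18
  [1] ..# => #  t=0,i=2
  [0] ... => .  t=0,i=1
  bits 11111010 = 250

250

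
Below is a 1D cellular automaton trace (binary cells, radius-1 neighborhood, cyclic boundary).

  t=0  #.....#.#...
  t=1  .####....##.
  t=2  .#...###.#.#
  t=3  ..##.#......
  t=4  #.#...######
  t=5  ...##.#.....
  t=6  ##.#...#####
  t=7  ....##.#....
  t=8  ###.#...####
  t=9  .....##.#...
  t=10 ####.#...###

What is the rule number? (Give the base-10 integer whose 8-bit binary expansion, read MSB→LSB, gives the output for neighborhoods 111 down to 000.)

  ###|.  b7=0 t=1,i=2
  ##.|.  b6=0 t=1,i=4
  #.#|.  b5=0 t=0,i=7
  #..|#  b4=1 t=0,i=1
  .##|#  b3=1 t=1,i=1
  .#.|.  b2=0 t=0,i=0
  ..#|.  b1=0 t=0,i=5
  ...|#  b0=1 t=0,i=2
  bits 00011001 = 25

25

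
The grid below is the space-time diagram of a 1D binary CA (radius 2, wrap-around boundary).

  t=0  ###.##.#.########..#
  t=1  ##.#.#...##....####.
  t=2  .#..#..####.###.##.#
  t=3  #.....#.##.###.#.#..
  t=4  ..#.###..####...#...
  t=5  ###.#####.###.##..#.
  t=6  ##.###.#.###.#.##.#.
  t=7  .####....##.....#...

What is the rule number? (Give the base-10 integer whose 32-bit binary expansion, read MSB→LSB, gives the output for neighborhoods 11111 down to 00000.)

1519121518

  ##### -> .   bit 31 = 0  t=0,i=11
  ####. -> #   bit 30 = 1  t=0,i=1
  ###.# -> .   bit 29 = 0  t=0,i=2
  ###.. -> #   bit 28 = 1  t=0,i=16
  ##.## -> #   bit 27 = 1  t=0,i=3
  ##.#. -> .   bit 26 = 0  t=0,i=6
  ##..# -> #   bit 25 = 1  t=0,i=17
  ##... -> .   bit 24 = 0  t=1,i=11
  #.### -> #   bit 23 = 1  t=0,i=9
  #.##. -> .   bit 22 = 0  t=0,i=4
  #.#.# -> .   bit 21 = 0  t=0,i=7
  #.#.. -> .   bit 20 = 0  t=1,i=5
  #..## -> #   bit 19 = 1  t=0,i=18
  #..#. -> .   bit 18 = 0  t=2,i=3
  #...# -> #   bit 17 = 1  t=1,i=7
  #.... -> #   bit 16 = 1  t=1,i=12
  .#### -> #   bit 15 = 1  t=0,i=0
  .###. -> #   bit 14 = 1  t=2,i=13
  .##.# -> #   bit 13 = 1  t=0,i=5
  .##.. -> #   bit 12 = 1  t=1,i=10
  .#.## -> .   bit 11 = 0  t=0,i=8
  .#.#. -> #   bit 10 = 1  t=1,i=4
  .#..# -> .   bit 9 = 0  t=2,i=2
  .#... -> .   bit 8 = 0  t=1,i=6
  ..### -> .   bit 7 = 0  t=0,i=19
  ..##. -> #   bit 6 = 1  t=1,i=9
  ..#.# -> #   bit 5 = 1  t=3,i=6
  ..#.. -> .   bit 4 = 0  t=2,i=4
  ...## -> #   bit 3 = 1  t=1,i=8
  ...#. -> #   bit 2 = 1  t=3,i=5
  ....# -> #   bit 1 = 1  t=1,i=13
  ..... -> .   bit 0 = 0  t=3,i=3
  bits 01011010100010111111010001101110 = 1519121518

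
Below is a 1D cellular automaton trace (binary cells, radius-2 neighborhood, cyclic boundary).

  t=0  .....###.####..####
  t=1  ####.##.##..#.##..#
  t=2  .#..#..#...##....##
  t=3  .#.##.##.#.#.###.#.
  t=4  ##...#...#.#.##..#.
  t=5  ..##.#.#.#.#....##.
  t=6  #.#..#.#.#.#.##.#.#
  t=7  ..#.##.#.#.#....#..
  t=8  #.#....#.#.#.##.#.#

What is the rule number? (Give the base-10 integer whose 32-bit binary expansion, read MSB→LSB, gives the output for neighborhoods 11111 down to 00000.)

2579448051

  [31] ##### => #  t=1,i=1
  [30] ####. => .  t=0,i=11
  [29] ###.# => .  t=0,i=7
  [28] ###.. => #  t=0,i=12
  [27] ##.## => #  t=0,i=8
  [26] ##.#. => .  t=2,i=0
  [25] ##..# => .  t=0,i=13
  [24] ##... => #  t=0,i=0
  [23] #.### => #  t=0,i=9
  [22] #.##. => .  t=1,i=5
  [21] #.#.# => #  t=3,i=9
  [20] #.#.. => #  t=2,i=1
  [19] #..## => #  t=0,i=14
  [18] #..#. => #  t=1,i=11
  [17] #...# => #  t=2,i=9
  [16] #.... => #  t=0,i=1
  [15] .#### => .  t=0,i=10
  [14] .###. => #  t=0,i=6
  [13] .##.# => .  t=1,i=6
  [12] .##.. => .  t=1,i=9
  [11] .#.## => .  t=1,i=13
  [10] .#.#. => .  t=3,i=10
  [9] .#..# => .  t=2,i=2
  [8] .#... => .  t=2,i=8
  [7] ..### => #  t=0,i=5
  [6] ..##. => #  t=2,i=11
  [5] ..#.# => #  t=1,i=12
  [4] ..#.. => #  t=2,i=4
  [3] ...## => .  t=0,i=4
  [2] ...#. => .  t=4,i=4
  [1] ....# => #  t=0,i=3
  [0] ..... => #  t=0,i=2
  bits 10011001101111110100000011110011 = 2579448051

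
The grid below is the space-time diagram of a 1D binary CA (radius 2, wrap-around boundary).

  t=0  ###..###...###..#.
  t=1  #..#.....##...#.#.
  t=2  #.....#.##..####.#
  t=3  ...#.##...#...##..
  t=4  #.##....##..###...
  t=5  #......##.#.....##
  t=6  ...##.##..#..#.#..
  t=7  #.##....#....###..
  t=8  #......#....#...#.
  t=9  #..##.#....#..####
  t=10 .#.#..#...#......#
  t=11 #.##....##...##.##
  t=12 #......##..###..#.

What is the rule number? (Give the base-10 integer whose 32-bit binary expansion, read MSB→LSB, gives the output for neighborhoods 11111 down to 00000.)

  [31] ##### => .  t=9,i=16
  [30] ####. => #  t=2,i=14
  [29] ###.# => #  t=2,i=15
  [28] ###.. => .  t=0,i=2
  [27] ##.## => .  t=2,i=16
  [26] ##.#. => .  t=5,i=9
  [25] ##..# => #  t=0,i=3
  [24] ##... => .  t=0,i=8
  [23] #.### => #  t=0,i=0
  [22] #.##. => .  t=2,i=8
  [21] #.#.# => .  t=1,i=16
  [20] #.#.. => #  t=1,i=0
  [19] #..## => .  t=0,i=4
  [18] #..#. => .  t=0,i=15
  [17] #...# => #  t=0,i=9
  [16] #.... => .  t=1,i=5
  [15] .#### => .  t=2,i=13
  [14] .###. => .  t=0,i=1
  [13] .##.# => .  t=5,i=8
  [12] .##.. => .  t=1,i=10
  [11] .#.## => .  t=0,i=17
  [10] .#.#. => #  t=1,i=15
  [9] .#..# => .  t=1,i=1
  [8] .#... => .  t=1,i=4
  [7] ..### => .  t=0,i=5
  [6] ..##. => #  t=1,i=9
  [5] ..#.# => #  t=0,i=16
  [4] ..#.. => .  t=1,i=3
  [3] ...## => #  t=0,i=10
  [2] ...#. => #  t=1,i=13
  [1] ....# => .  t=1,i=7
  [0] ..... => #  t=1,i=6
  bits 01100010100100100000010001101101 = 1653736557

1653736557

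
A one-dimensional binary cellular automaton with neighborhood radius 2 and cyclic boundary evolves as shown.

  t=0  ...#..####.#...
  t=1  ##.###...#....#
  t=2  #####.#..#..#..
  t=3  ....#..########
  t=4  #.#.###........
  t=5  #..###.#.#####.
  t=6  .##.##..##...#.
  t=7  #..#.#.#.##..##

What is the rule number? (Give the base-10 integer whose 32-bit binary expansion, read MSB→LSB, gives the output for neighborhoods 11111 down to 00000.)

  #####|.  b31=0 t=2,i=2
  ####.|.  b30=0 t=0,i=8
  ###.#|#  b29=1 t=0,i=9
  ###..|.  b28=0 t=1,i=5
  ##.##|#  b27=1 t=1,i=2
  ##.#.|.  b26=0 t=0,i=10
  ##..#|.  b25=0 t=6,i=6
  ##...|#  b24=1 t=1,i=6
  #.###|#  b23=1 t=1,i=3
  #.##.|.  b22=0 t=6,i=4
  #.#.#|.  b21=0 t=4,i=2
  #.#..|.  b20=0 t=0,i=11
  #..##|#  b19=1 t=0,i=5
  #..#.|#  b18=1 t=2,i=8
  #...#|.  b17=0 t=1,i=7
  #....|.  b16=0 t=0,i=13
  .####|.  b15=0 t=0,i=7
  .###.|#  b14=1 t=1,i=0
  .##.#|.  b13=0 t=6,i=2
  .##..|#  b12=1 t=6,i=5
  .#.##|#  b11=1 t=4,i=3
  .#.#.|.  b10=0 t=4,i=1
  .#..#|#  b9=1 t=0,i=4
  .#...|.  b8=0 t=0,i=12
  ..###|.  b7=0 t=0,i=6
  ..##.|.  b6=0 t=6,i=1
  ..#.#|#  b5=1 t=4,i=0
  ..#..|#  b4=1 t=0,i=3
  ...##|.  b3=0 t=1,i=13
  ...#.|.  b2=0 t=0,i=2
  ....#|#  b1=1 t=0,i=1
  .....|#  b0=1 t=0,i=0
  bits 00101001100011000101101000110011 = 697063987

697063987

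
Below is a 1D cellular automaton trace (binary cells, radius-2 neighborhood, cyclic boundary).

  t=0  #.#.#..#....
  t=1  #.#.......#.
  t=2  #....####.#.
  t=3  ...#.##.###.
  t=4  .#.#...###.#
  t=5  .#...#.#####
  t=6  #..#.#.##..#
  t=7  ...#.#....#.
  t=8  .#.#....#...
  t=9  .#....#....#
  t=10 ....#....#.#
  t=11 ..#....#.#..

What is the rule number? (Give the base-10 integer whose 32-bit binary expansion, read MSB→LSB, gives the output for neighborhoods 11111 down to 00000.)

766165155

  nb #####: next=.  (t=5,i=9, bit31=0)
  nb ####.: next=.  (t=2,i=7, bit30=0)
  nb ###.#: next=#  (t=2,i=8, bit29=1)
  nb ###..: next=.  (t=3,i=10, bit28=0)
  nb ##.##: next=#  (t=3,i=7, bit27=1)
  nb ##.#.: next=#  (t=2,i=9, bit26=1)
  nb ##..#: next=.  (t=6,i=1, bit25=0)
  nb ##...: next=#  (t=3,i=11, bit24=1)
  nb #.###: next=#  (t=3,i=8, bit23=1)
  nb #.##.: next=.  (t=3,i=5, bit22=0)
  nb #.#.#: next=#  (t=0,i=2, bit21=1)
  nb #.#..: next=.  (t=0,i=4, bit20=0)
  nb #..##: next=#  (t=6,i=10, bit19=1)
  nb #..#.: next=.  (t=0,i=6, bit18=0)
  nb #...#: next=#  (t=4,i=5, bit17=1)
  nb #....: next=.  (t=0,i=9, bit16=0)
  nb .####: next=#  (t=2,i=6, bit15=1)
  nb .###.: next=#  (t=3,i=9, bit14=1)
  nb .##.#: next=.  (t=3,i=6, bit13=0)
  nb .##..: next=.  (t=6,i=0, bit12=0)
  nb .#.##: next=.  (t=3,i=4, bit11=0)
  nb .#.#.: next=.  (t=0,i=1, bit10=0)
  nb .#..#: next=.  (t=0,i=5, bit9=0)
  nb .#...: next=.  (t=0,i=8, bit8=0)
  nb ..###: next=#  (t=2,i=5, bit7=1)
  nb ..##.: next=.  (t=6,i=11, bit6=0)
  nb ..#.#: next=#  (t=0,i=0, bit5=1)
  nb ..#..: next=.  (t=0,i=7, bit4=0)
  nb ...##: next=.  (t=2,i=4, bit3=0)
  nb ...#.: next=.  (t=0,i=11, bit2=0)
  nb ....#: next=#  (t=0,i=10, bit1=1)
  nb .....: next=#  (t=1,i=5, bit0=1)
  bits 00101101101010101100000010100011 = 766165155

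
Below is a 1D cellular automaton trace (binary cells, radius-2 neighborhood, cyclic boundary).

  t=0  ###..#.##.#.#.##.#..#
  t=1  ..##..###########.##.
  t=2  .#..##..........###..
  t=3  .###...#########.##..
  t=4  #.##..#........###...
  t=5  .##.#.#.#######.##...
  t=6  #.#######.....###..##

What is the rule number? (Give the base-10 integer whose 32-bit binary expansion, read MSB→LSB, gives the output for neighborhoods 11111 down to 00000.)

  #####|.  b31=0 t=1,i=8
  ####.|.  b30=0 t=0,i=1
  ###.#|#  b29=1 t=1,i=16
  ###..|#  b28=1 t=0,i=2
  ##.##|#  b27=1 t=1,i=17
  ##.#.|#  b26=1 t=0,i=9
  ##..#|#  b25=1 t=0,i=3
  ##...|.  b24=0 t=1,i=20
  #.###|#  b23=1 t=5,i=8
  #.##.|#  b22=1 t=0,i=7
  #.#.#|#  b21=1 t=0,i=10
  #.#..|.  b20=0 t=0,i=17
  #..##|#  b19=1 t=0,i=19
  #..#.|.  b18=0 t=0,i=4
  #...#|.  b17=0 t=1,i=0
  #....|#  b16=1 t=2,i=7
  .####|.  b15=0 t=0,i=0
  .###.|#  b14=1 t=2,i=17
  .##.#|#  b13=1 t=0,i=8
  .##..|.  b12=0 t=1,i=3
  .#.##|#  b11=1 t=0,i=6
  .#.#.|#  b10=1 t=0,i=11
  .#..#|#  b9=1 t=0,i=18
  .#...|.  b8=0 t=4,i=7
  ..###|.  b7=0 t=0,i=20
  ..##.|.  b6=0 t=1,i=2
  ..#.#|.  b5=0 t=0,i=5
  ..#..|#  b4=1 t=2,i=1
  ...##|#  b3=1 t=1,i=1
  ...#.|.  b2=0 t=2,i=0
  ....#|#  b1=1 t=2,i=14
  .....|#  b0=1 t=2,i=8
  bits 00111110111010010110111000011011 = 1055485467

1055485467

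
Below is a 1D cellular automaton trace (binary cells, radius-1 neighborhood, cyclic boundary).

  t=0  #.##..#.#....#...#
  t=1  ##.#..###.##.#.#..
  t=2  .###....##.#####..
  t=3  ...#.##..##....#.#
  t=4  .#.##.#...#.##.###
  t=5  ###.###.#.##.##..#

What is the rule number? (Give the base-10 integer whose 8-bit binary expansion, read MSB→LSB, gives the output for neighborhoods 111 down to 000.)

101

  ###|.  b7=0 t=1,i=7
  ##.|#  b6=1 t=0,i=0
  #.#|#  b5=1 t=0,i=1
  #..|.  b4=0 t=0,i=4
  .##|.  b3=0 t=0,i=2
  .#.|#  b2=1 t=0,i=6
  ..#|.  b1=0 t=0,i=5
  ...|#  b0=1 t=0,i=10
  bits 01100101 = 101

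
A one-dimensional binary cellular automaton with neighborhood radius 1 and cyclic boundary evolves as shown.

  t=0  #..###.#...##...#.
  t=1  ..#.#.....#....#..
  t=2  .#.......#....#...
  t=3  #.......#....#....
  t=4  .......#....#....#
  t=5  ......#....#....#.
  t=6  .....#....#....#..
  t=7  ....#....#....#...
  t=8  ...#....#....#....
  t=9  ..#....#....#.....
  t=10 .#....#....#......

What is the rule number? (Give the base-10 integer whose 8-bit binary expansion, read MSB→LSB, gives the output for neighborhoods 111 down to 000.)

  [7] ### => #  t=0,i=4
  [6] ##. => .  t=0,i=5
  [5] #.# => .  t=0,i=6
  [4] #.. => .  t=0,i=1
  [3] .## => .  t=0,i=3
  [2] .#. => .  t=0,i=0
  [1] ..# => #  t=0,i=2
  [0] ... => .  t=0,i=9
  bits 10000010 = 130

130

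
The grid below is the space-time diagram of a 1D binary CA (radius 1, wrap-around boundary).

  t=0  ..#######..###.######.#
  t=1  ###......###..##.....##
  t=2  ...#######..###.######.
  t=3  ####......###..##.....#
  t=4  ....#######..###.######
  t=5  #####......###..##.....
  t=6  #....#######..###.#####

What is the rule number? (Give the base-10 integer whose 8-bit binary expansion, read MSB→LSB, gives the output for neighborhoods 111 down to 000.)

63

  nb ###: next=.  (t=0,i=3, bit7=0)
  nb ##.: next=.  (t=0,i=8, bit6=0)
  nb #.#: next=#  (t=0,i=14, bit5=1)
  nb #..: next=#  (t=0,i=0, bit4=1)
  nb .##: next=#  (t=0,i=2, bit3=1)
  nb .#.: next=#  (t=0,i=22, bit2=1)
  nb ..#: next=#  (t=0,i=1, bit1=1)
  nb ...: next=#  (t=1,i=4, bit0=1)
  bits 00111111 = 63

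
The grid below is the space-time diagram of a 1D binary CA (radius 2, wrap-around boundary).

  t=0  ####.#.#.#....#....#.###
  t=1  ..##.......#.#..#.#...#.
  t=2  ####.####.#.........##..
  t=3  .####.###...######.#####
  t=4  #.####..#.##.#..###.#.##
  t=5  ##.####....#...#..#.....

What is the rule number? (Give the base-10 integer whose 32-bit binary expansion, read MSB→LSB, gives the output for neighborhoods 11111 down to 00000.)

2047586381

  #####|.  b31=0 t=0,i=0
  ####.|#  b30=1 t=0,i=2
  ###.#|#  b29=1 t=0,i=3
  ###..|#  b28=1 t=3,i=8
  ##.##|#  b27=1 t=2,i=4
  ##.#.|.  b26=0 t=0,i=4
  ##..#|#  b25=1 t=2,i=22
  ##...|.  b24=0 t=1,i=4
  #.###|.  b23=0 t=0,i=21
  #.##.|.  b22=0 t=4,i=10
  #.#.#|.  b21=0 t=0,i=5
  #.#..|.  b20=0 t=0,i=9
  #..##|#  b19=1 t=2,i=23
  #..#.|.  b18=0 t=1,i=15
  #...#|#  b17=1 t=1,i=0
  #....|#  b16=1 t=0,i=11
  .####|#  b15=1 t=0,i=22
  .###.|.  b14=0 t=3,i=7
  .##.#|#  b13=1 t=4,i=11
  .##..|#  b12=1 t=1,i=3
  .#.##|.  b11=0 t=0,i=20
  .#.#.|.  b10=0 t=0,i=6
  .#..#|.  b9=0 t=1,i=14
  .#...|.  b8=0 t=0,i=10
  ..###|.  b7=0 t=2,i=0
  ..##.|#  b6=1 t=1,i=2
  ..#.#|.  b5=0 t=0,i=19
  ..#..|.  b4=0 t=0,i=14
  ...##|#  b3=1 t=1,i=1
  ...#.|#  b2=1 t=0,i=13
  ....#|.  b1=0 t=0,i=12
  .....|#  b0=1 t=1,i=6
  bits 01111010000010111011000001001101 = 2047586381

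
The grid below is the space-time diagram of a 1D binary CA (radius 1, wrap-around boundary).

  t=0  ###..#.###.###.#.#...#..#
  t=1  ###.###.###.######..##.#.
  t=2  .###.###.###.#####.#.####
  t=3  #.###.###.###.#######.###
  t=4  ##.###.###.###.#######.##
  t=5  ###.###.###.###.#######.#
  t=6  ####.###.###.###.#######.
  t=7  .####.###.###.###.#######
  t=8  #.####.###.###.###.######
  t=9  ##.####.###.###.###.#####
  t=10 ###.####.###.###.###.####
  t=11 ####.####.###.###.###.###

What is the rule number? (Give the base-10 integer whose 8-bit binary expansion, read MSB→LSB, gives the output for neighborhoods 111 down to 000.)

230

  ### -> #   bit 7 = 1  t=0,i=0
  ##. -> #   bit 6 = 1  t=0,i=2
  #.# -> #   bit 5 = 1  t=0,i=6
  #.. -> .   bit 4 = 0  t=0,i=3
  .## -> .   bit 3 = 0  t=0,i=7
  .#. -> #   bit 2 = 1  t=0,i=5
  ..# -> #   bit 1 = 1  t=0,i=4
  ... -> .   bit 0 = 0  t=0,i=19
  bits 11100110 = 230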